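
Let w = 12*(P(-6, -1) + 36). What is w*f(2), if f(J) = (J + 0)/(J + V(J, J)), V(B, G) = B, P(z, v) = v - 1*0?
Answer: 210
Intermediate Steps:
P(z, v) = v (P(z, v) = v + 0 = v)
f(J) = ½ (f(J) = (J + 0)/(J + J) = J/((2*J)) = J*(1/(2*J)) = ½)
w = 420 (w = 12*(-1 + 36) = 12*35 = 420)
w*f(2) = 420*(½) = 210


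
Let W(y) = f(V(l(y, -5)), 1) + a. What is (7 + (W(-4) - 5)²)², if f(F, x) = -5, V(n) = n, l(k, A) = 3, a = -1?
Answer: 16384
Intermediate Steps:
W(y) = -6 (W(y) = -5 - 1 = -6)
(7 + (W(-4) - 5)²)² = (7 + (-6 - 5)²)² = (7 + (-11)²)² = (7 + 121)² = 128² = 16384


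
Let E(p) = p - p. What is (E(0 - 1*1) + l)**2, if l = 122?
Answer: 14884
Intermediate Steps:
E(p) = 0
(E(0 - 1*1) + l)**2 = (0 + 122)**2 = 122**2 = 14884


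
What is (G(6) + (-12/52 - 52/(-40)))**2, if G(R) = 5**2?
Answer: 11485321/16900 ≈ 679.60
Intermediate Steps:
G(R) = 25
(G(6) + (-12/52 - 52/(-40)))**2 = (25 + (-12/52 - 52/(-40)))**2 = (25 + (-12*1/52 - 52*(-1/40)))**2 = (25 + (-3/13 + 13/10))**2 = (25 + 139/130)**2 = (3389/130)**2 = 11485321/16900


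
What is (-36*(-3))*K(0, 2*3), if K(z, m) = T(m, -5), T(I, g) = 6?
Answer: 648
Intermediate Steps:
K(z, m) = 6
(-36*(-3))*K(0, 2*3) = -36*(-3)*6 = 108*6 = 648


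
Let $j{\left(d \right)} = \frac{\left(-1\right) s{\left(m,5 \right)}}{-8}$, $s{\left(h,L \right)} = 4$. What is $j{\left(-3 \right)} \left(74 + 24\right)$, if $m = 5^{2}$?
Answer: $49$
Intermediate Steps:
$m = 25$
$j{\left(d \right)} = \frac{1}{2}$ ($j{\left(d \right)} = \frac{\left(-1\right) 4}{-8} = \left(-4\right) \left(- \frac{1}{8}\right) = \frac{1}{2}$)
$j{\left(-3 \right)} \left(74 + 24\right) = \frac{74 + 24}{2} = \frac{1}{2} \cdot 98 = 49$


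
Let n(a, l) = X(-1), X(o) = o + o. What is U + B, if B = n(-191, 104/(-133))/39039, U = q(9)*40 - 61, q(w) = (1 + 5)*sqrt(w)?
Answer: 25726699/39039 ≈ 659.00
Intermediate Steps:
q(w) = 6*sqrt(w)
X(o) = 2*o
U = 659 (U = (6*sqrt(9))*40 - 61 = (6*3)*40 - 61 = 18*40 - 61 = 720 - 61 = 659)
n(a, l) = -2 (n(a, l) = 2*(-1) = -2)
B = -2/39039 ≈ -5.1231e-5
U + B = 659 - 2/39039 = 25726699/39039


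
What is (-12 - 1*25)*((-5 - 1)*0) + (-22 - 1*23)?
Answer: -45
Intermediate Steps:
(-12 - 1*25)*((-5 - 1)*0) + (-22 - 1*23) = (-12 - 25)*(-6*0) + (-22 - 23) = -37*0 - 45 = 0 - 45 = -45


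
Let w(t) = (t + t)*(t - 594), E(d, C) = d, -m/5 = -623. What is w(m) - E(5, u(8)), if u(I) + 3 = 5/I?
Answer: 15705825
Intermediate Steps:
u(I) = -3 + 5/I
m = 3115 (m = -5*(-623) = 3115)
w(t) = 2*t*(-594 + t) (w(t) = (2*t)*(-594 + t) = 2*t*(-594 + t))
w(m) - E(5, u(8)) = 2*3115*(-594 + 3115) - 1*5 = 2*3115*2521 - 5 = 15705830 - 5 = 15705825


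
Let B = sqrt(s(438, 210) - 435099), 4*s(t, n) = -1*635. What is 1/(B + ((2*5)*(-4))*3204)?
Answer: -512640/65701683431 - 2*I*sqrt(1741031)/65701683431 ≈ -7.8025e-6 - 4.0166e-8*I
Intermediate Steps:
s(t, n) = -635/4 (s(t, n) = (-1*635)/4 = (1/4)*(-635) = -635/4)
B = I*sqrt(1741031)/2 (B = sqrt(-635/4 - 435099) = sqrt(-1741031/4) = I*sqrt(1741031)/2 ≈ 659.74*I)
1/(B + ((2*5)*(-4))*3204) = 1/(I*sqrt(1741031)/2 + ((2*5)*(-4))*3204) = 1/(I*sqrt(1741031)/2 + (10*(-4))*3204) = 1/(I*sqrt(1741031)/2 - 40*3204) = 1/(I*sqrt(1741031)/2 - 128160) = 1/(-128160 + I*sqrt(1741031)/2)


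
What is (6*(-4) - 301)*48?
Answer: -15600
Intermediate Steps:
(6*(-4) - 301)*48 = (-24 - 301)*48 = -325*48 = -15600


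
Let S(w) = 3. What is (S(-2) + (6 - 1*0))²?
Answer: 81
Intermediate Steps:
(S(-2) + (6 - 1*0))² = (3 + (6 - 1*0))² = (3 + (6 + 0))² = (3 + 6)² = 9² = 81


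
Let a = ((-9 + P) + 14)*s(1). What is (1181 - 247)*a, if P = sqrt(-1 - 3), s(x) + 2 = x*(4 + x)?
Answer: 14010 + 5604*I ≈ 14010.0 + 5604.0*I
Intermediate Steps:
s(x) = -2 + x*(4 + x)
P = 2*I (P = sqrt(-4) = 2*I ≈ 2.0*I)
a = 15 + 6*I (a = ((-9 + 2*I) + 14)*(-2 + 1**2 + 4*1) = (5 + 2*I)*(-2 + 1 + 4) = (5 + 2*I)*3 = 15 + 6*I ≈ 15.0 + 6.0*I)
(1181 - 247)*a = (1181 - 247)*(15 + 6*I) = 934*(15 + 6*I) = 14010 + 5604*I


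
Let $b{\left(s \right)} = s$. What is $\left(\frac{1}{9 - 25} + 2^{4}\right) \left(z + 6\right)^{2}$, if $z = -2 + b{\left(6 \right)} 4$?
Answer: $12495$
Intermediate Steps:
$z = 22$ ($z = -2 + 6 \cdot 4 = -2 + 24 = 22$)
$\left(\frac{1}{9 - 25} + 2^{4}\right) \left(z + 6\right)^{2} = \left(\frac{1}{9 - 25} + 2^{4}\right) \left(22 + 6\right)^{2} = \left(\frac{1}{-16} + 16\right) 28^{2} = \left(- \frac{1}{16} + 16\right) 784 = \frac{255}{16} \cdot 784 = 12495$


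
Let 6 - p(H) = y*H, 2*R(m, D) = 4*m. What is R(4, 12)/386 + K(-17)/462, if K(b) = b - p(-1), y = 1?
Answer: -464/14861 ≈ -0.031223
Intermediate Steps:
R(m, D) = 2*m (R(m, D) = (4*m)/2 = 2*m)
p(H) = 6 - H
K(b) = -7 + b (K(b) = b - (6 - 1*(-1)) = b - (6 + 1) = b - 1*7 = b - 7 = -7 + b)
R(4, 12)/386 + K(-17)/462 = (2*4)/386 + (-7 - 17)/462 = 8*(1/386) - 24*1/462 = 4/193 - 4/77 = -464/14861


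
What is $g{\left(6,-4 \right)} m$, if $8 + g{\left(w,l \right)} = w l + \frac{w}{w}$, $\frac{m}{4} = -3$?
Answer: $372$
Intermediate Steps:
$m = -12$ ($m = 4 \left(-3\right) = -12$)
$g{\left(w,l \right)} = -7 + l w$ ($g{\left(w,l \right)} = -8 + \left(w l + \frac{w}{w}\right) = -8 + \left(l w + 1\right) = -8 + \left(1 + l w\right) = -7 + l w$)
$g{\left(6,-4 \right)} m = \left(-7 - 24\right) \left(-12\right) = \left(-31\right) \left(-12\right) = 372$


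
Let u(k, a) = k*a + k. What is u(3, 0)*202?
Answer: 606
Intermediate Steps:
u(k, a) = k + a*k (u(k, a) = a*k + k = k + a*k)
u(3, 0)*202 = (3*(1 + 0))*202 = (3*1)*202 = 3*202 = 606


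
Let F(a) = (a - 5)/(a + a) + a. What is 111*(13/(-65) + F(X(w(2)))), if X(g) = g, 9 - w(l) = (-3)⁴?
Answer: -1909163/240 ≈ -7954.8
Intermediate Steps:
w(l) = -72 (w(l) = 9 - 1*(-3)⁴ = 9 - 1*81 = 9 - 81 = -72)
F(a) = a + (-5 + a)/(2*a) (F(a) = (-5 + a)/((2*a)) + a = (-5 + a)*(1/(2*a)) + a = (-5 + a)/(2*a) + a = a + (-5 + a)/(2*a))
111*(13/(-65) + F(X(w(2)))) = 111*(13/(-65) + (½ - 72 - 5/2/(-72))) = 111*(13*(-1/65) + (½ - 72 - 5/2*(-1/72))) = 111*(-⅕ + (½ - 72 + 5/144)) = 111*(-⅕ - 10291/144) = 111*(-51599/720) = -1909163/240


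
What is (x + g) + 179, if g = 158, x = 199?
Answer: 536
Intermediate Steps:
(x + g) + 179 = (199 + 158) + 179 = 357 + 179 = 536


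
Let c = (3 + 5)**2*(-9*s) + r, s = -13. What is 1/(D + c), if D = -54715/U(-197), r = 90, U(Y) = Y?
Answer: 197/1547581 ≈ 0.00012730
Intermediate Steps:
D = 54715/197 (D = -54715/(-197) = -54715*(-1/197) = 54715/197 ≈ 277.74)
c = 7578 (c = (3 + 5)**2*(-9*(-13)) + 90 = 8**2*117 + 90 = 64*117 + 90 = 7488 + 90 = 7578)
1/(D + c) = 1/(54715/197 + 7578) = 1/(1547581/197) = 197/1547581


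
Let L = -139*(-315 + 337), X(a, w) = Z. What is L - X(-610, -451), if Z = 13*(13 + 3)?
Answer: -3266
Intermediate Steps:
Z = 208 (Z = 13*16 = 208)
X(a, w) = 208
L = -3058 (L = -139*22 = -3058)
L - X(-610, -451) = -3058 - 1*208 = -3058 - 208 = -3266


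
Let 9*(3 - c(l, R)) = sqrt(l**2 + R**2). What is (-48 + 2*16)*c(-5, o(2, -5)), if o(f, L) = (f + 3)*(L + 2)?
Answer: -48 + 80*sqrt(10)/9 ≈ -19.891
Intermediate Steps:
o(f, L) = (2 + L)*(3 + f) (o(f, L) = (3 + f)*(2 + L) = (2 + L)*(3 + f))
c(l, R) = 3 - sqrt(R**2 + l**2)/9 (c(l, R) = 3 - sqrt(l**2 + R**2)/9 = 3 - sqrt(R**2 + l**2)/9)
(-48 + 2*16)*c(-5, o(2, -5)) = (-48 + 2*16)*(3 - sqrt((6 + 2*2 + 3*(-5) - 5*2)**2 + (-5)**2)/9) = (-48 + 32)*(3 - sqrt((6 + 4 - 15 - 10)**2 + 25)/9) = -16*(3 - sqrt((-15)**2 + 25)/9) = -16*(3 - sqrt(225 + 25)/9) = -16*(3 - 5*sqrt(10)/9) = -48 + 80*sqrt(10)/9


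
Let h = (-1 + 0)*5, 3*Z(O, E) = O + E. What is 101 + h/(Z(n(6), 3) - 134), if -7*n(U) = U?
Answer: 94268/933 ≈ 101.04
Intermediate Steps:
n(U) = -U/7
Z(O, E) = E/3 + O/3 (Z(O, E) = (O + E)/3 = (E + O)/3 = E/3 + O/3)
h = -5 (h = -1*5 = -5)
101 + h/(Z(n(6), 3) - 134) = 101 - 5/(((⅓)*3 + (-⅐*6)/3) - 134) = 101 - 5/((1 + (⅓)*(-6/7)) - 134) = 101 - 5/((1 - 2/7) - 134) = 101 - 5/(5/7 - 134) = 101 - 5/(-933/7) = 101 - 7/933*(-5) = 101 + 35/933 = 94268/933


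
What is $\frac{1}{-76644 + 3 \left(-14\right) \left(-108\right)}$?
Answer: $- \frac{1}{72108} \approx -1.3868 \cdot 10^{-5}$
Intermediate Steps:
$\frac{1}{-76644 + 3 \left(-14\right) \left(-108\right)} = \frac{1}{-76644 - -4536} = \frac{1}{-76644 + 4536} = \frac{1}{-72108} = - \frac{1}{72108}$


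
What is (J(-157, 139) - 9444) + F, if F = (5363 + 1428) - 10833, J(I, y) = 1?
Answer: -13485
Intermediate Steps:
F = -4042 (F = 6791 - 10833 = -4042)
(J(-157, 139) - 9444) + F = (1 - 9444) - 4042 = -9443 - 4042 = -13485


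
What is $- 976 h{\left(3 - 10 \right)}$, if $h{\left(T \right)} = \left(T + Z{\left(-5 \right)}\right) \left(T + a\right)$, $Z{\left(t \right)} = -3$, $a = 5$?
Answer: $-19520$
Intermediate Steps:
$h{\left(T \right)} = \left(-3 + T\right) \left(5 + T\right)$ ($h{\left(T \right)} = \left(T - 3\right) \left(T + 5\right) = \left(-3 + T\right) \left(5 + T\right)$)
$- 976 h{\left(3 - 10 \right)} = - 976 \left(-15 + \left(3 - 10\right)^{2} + 2 \left(3 - 10\right)\right) = - 976 \left(-15 + \left(-7\right)^{2} + 2 \left(-7\right)\right) = - 976 \left(-15 + 49 - 14\right) = \left(-976\right) 20 = -19520$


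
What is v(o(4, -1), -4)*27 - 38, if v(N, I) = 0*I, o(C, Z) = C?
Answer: -38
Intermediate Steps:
v(N, I) = 0
v(o(4, -1), -4)*27 - 38 = 0*27 - 38 = 0 - 38 = -38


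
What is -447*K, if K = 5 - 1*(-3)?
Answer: -3576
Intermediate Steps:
K = 8 (K = 5 + 3 = 8)
-447*K = -447*8 = -3576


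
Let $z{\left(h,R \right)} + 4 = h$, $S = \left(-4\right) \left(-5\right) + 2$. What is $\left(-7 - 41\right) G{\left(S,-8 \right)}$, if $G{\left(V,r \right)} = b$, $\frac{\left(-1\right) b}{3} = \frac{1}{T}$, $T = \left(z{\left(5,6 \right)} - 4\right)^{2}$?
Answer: $16$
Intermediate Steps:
$S = 22$ ($S = 20 + 2 = 22$)
$z{\left(h,R \right)} = -4 + h$
$T = 9$ ($T = \left(\left(-4 + 5\right) - 4\right)^{2} = \left(1 - 4\right)^{2} = \left(-3\right)^{2} = 9$)
$b = - \frac{1}{3}$ ($b = - \frac{3}{9} = \left(-3\right) \frac{1}{9} = - \frac{1}{3} \approx -0.33333$)
$G{\left(V,r \right)} = - \frac{1}{3}$
$\left(-7 - 41\right) G{\left(S,-8 \right)} = \left(-7 - 41\right) \left(- \frac{1}{3}\right) = \left(-48\right) \left(- \frac{1}{3}\right) = 16$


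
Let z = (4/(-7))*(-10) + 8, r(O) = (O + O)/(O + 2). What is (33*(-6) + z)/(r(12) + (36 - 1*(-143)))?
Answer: -258/253 ≈ -1.0198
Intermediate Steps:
r(O) = 2*O/(2 + O) (r(O) = (2*O)/(2 + O) = 2*O/(2 + O))
z = 96/7 (z = (4*(-⅐))*(-10) + 8 = -4/7*(-10) + 8 = 40/7 + 8 = 96/7 ≈ 13.714)
(33*(-6) + z)/(r(12) + (36 - 1*(-143))) = (33*(-6) + 96/7)/(2*12/(2 + 12) + (36 - 1*(-143))) = (-198 + 96/7)/(2*12/14 + (36 + 143)) = -1290/(7*(2*12*(1/14) + 179)) = -1290/(7*(12/7 + 179)) = -1290/(7*1265/7) = -1290/7*7/1265 = -258/253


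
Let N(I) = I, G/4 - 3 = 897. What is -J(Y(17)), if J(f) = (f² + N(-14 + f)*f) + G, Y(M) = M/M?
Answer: -3588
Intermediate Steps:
G = 3600 (G = 12 + 4*897 = 12 + 3588 = 3600)
Y(M) = 1
J(f) = 3600 + f² + f*(-14 + f) (J(f) = (f² + (-14 + f)*f) + 3600 = (f² + f*(-14 + f)) + 3600 = 3600 + f² + f*(-14 + f))
-J(Y(17)) = -(3600 + 1² + 1*(-14 + 1)) = -(3600 + 1 + 1*(-13)) = -(3600 + 1 - 13) = -1*3588 = -3588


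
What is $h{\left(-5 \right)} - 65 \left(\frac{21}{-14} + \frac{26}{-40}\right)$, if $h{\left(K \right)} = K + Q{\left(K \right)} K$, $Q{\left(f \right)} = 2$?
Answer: $\frac{499}{4} \approx 124.75$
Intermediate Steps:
$h{\left(K \right)} = 3 K$ ($h{\left(K \right)} = K + 2 K = 3 K$)
$h{\left(-5 \right)} - 65 \left(\frac{21}{-14} + \frac{26}{-40}\right) = 3 \left(-5\right) - 65 \left(\frac{21}{-14} + \frac{26}{-40}\right) = -15 - 65 \left(21 \left(- \frac{1}{14}\right) + 26 \left(- \frac{1}{40}\right)\right) = -15 - 65 \left(- \frac{3}{2} - \frac{13}{20}\right) = -15 - - \frac{559}{4} = -15 + \frac{559}{4} = \frac{499}{4}$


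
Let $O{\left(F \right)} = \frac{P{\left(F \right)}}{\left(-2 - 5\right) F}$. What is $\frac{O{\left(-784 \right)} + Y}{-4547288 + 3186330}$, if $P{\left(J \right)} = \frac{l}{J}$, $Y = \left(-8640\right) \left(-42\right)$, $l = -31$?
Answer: $- \frac{1561324584991}{5855647003136} \approx -0.26664$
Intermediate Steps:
$Y = 362880$
$P{\left(J \right)} = - \frac{31}{J}$
$O{\left(F \right)} = \frac{31}{7 F^{2}}$ ($O{\left(F \right)} = \frac{\left(-31\right) \frac{1}{F}}{\left(-2 - 5\right) F} = \frac{\left(-31\right) \frac{1}{F}}{\left(-7\right) F} = - \frac{31}{F} \left(- \frac{1}{7 F}\right) = \frac{31}{7 F^{2}}$)
$\frac{O{\left(-784 \right)} + Y}{-4547288 + 3186330} = \frac{\frac{31}{7 \cdot 614656} + 362880}{-4547288 + 3186330} = \frac{\frac{31}{7} \cdot \frac{1}{614656} + 362880}{-1360958} = \left(\frac{31}{4302592} + 362880\right) \left(- \frac{1}{1360958}\right) = \frac{1561324584991}{4302592} \left(- \frac{1}{1360958}\right) = - \frac{1561324584991}{5855647003136}$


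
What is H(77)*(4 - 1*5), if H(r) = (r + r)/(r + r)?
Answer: -1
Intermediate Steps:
H(r) = 1 (H(r) = (2*r)/((2*r)) = (2*r)*(1/(2*r)) = 1)
H(77)*(4 - 1*5) = 1*(4 - 1*5) = 1*(4 - 5) = 1*(-1) = -1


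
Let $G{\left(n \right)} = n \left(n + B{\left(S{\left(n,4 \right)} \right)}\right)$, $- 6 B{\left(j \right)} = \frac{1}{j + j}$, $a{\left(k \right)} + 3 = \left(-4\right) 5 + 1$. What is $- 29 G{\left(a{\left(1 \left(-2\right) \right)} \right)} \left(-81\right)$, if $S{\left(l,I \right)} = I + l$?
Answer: $\frac{4546707}{4} \approx 1.1367 \cdot 10^{6}$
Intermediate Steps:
$a{\left(k \right)} = -22$ ($a{\left(k \right)} = -3 + \left(\left(-4\right) 5 + 1\right) = -3 + \left(-20 + 1\right) = -3 - 19 = -22$)
$B{\left(j \right)} = - \frac{1}{12 j}$ ($B{\left(j \right)} = - \frac{1}{6 \left(j + j\right)} = - \frac{1}{6 \cdot 2 j} = - \frac{\frac{1}{2} \frac{1}{j}}{6} = - \frac{1}{12 j}$)
$G{\left(n \right)} = n \left(n - \frac{1}{12 \left(4 + n\right)}\right)$
$- 29 G{\left(a{\left(1 \left(-2\right) \right)} \right)} \left(-81\right) = - 29 \cdot \frac{1}{12} \left(-22\right) \frac{1}{4 - 22} \left(-1 + 12 \left(-22\right) \left(4 - 22\right)\right) \left(-81\right) = - 29 \cdot \frac{1}{12} \left(-22\right) \frac{1}{-18} \left(-1 + 12 \left(-22\right) \left(-18\right)\right) \left(-81\right) = - 29 \cdot \frac{1}{12} \left(-22\right) \left(- \frac{1}{18}\right) \left(-1 + 4752\right) \left(-81\right) = - 29 \cdot \frac{1}{12} \left(-22\right) \left(- \frac{1}{18}\right) 4751 \left(-81\right) = \left(-29\right) \frac{52261}{108} \left(-81\right) = \left(- \frac{1515569}{108}\right) \left(-81\right) = \frac{4546707}{4}$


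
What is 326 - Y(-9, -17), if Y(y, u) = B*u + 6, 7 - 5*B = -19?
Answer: 2042/5 ≈ 408.40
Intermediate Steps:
B = 26/5 (B = 7/5 - 1/5*(-19) = 7/5 + 19/5 = 26/5 ≈ 5.2000)
Y(y, u) = 6 + 26*u/5 (Y(y, u) = 26*u/5 + 6 = 6 + 26*u/5)
326 - Y(-9, -17) = 326 - (6 + (26/5)*(-17)) = 326 - (6 - 442/5) = 326 - 1*(-412/5) = 326 + 412/5 = 2042/5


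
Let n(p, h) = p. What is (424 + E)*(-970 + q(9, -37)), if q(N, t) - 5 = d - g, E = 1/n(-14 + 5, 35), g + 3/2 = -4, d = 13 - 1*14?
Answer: -7328615/18 ≈ -4.0715e+5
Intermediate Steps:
d = -1 (d = 13 - 14 = -1)
g = -11/2 (g = -3/2 - 4 = -11/2 ≈ -5.5000)
E = -1/9 (E = 1/(-14 + 5) = 1/(-9) = -1/9 ≈ -0.11111)
q(N, t) = 19/2 (q(N, t) = 5 + (-1 - 1*(-11/2)) = 5 + (-1 + 11/2) = 5 + 9/2 = 19/2)
(424 + E)*(-970 + q(9, -37)) = (424 - 1/9)*(-970 + 19/2) = (3815/9)*(-1921/2) = -7328615/18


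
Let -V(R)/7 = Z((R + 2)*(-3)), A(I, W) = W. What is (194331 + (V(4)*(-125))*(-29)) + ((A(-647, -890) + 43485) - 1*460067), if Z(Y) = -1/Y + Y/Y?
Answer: -4498663/18 ≈ -2.4993e+5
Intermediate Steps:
Z(Y) = 1 - 1/Y (Z(Y) = -1/Y + 1 = 1 - 1/Y)
V(R) = -7*(-7 - 3*R)/(-6 - 3*R) (V(R) = -7*(-1 + (R + 2)*(-3))/((R + 2)*(-3)) = -7*(-1 + (2 + R)*(-3))/((2 + R)*(-3)) = -7*(-1 + (-6 - 3*R))/(-6 - 3*R) = -7*(-7 - 3*R)/(-6 - 3*R))
(194331 + (V(4)*(-125))*(-29)) + ((A(-647, -890) + 43485) - 1*460067) = (194331 + ((7*(-7 - 3*4)/(3*(2 + 4)))*(-125))*(-29)) + ((-890 + 43485) - 1*460067) = (194331 + (((7/3)*(-7 - 12)/6)*(-125))*(-29)) + (42595 - 460067) = (194331 + (((7/3)*(1/6)*(-19))*(-125))*(-29)) - 417472 = (194331 - 133/18*(-125)*(-29)) - 417472 = (194331 + (16625/18)*(-29)) - 417472 = (194331 - 482125/18) - 417472 = 3015833/18 - 417472 = -4498663/18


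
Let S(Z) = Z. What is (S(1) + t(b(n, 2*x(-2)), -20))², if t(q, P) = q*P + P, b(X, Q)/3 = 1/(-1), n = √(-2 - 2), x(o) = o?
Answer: 1681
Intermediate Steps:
n = 2*I (n = √(-4) = 2*I ≈ 2.0*I)
b(X, Q) = -3 (b(X, Q) = 3/(-1) = 3*(-1) = -3)
t(q, P) = P + P*q (t(q, P) = P*q + P = P + P*q)
(S(1) + t(b(n, 2*x(-2)), -20))² = (1 - 20*(1 - 3))² = (1 - 20*(-2))² = (1 + 40)² = 41² = 1681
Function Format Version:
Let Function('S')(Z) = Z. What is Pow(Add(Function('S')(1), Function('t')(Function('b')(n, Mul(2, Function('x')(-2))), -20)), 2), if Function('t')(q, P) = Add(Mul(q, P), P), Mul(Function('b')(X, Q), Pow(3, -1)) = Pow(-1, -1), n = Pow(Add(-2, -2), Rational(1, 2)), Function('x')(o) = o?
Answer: 1681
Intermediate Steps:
n = Mul(2, I) (n = Pow(-4, Rational(1, 2)) = Mul(2, I) ≈ Mul(2.0000, I))
Function('b')(X, Q) = -3 (Function('b')(X, Q) = Mul(3, Pow(-1, -1)) = Mul(3, -1) = -3)
Function('t')(q, P) = Add(P, Mul(P, q)) (Function('t')(q, P) = Add(Mul(P, q), P) = Add(P, Mul(P, q)))
Pow(Add(Function('S')(1), Function('t')(Function('b')(n, Mul(2, Function('x')(-2))), -20)), 2) = Pow(Add(1, Mul(-20, Add(1, -3))), 2) = Pow(Add(1, Mul(-20, -2)), 2) = Pow(Add(1, 40), 2) = Pow(41, 2) = 1681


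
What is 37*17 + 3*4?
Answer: 641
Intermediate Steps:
37*17 + 3*4 = 629 + 12 = 641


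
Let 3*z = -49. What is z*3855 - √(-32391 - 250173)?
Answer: -62965 - 6*I*√7849 ≈ -62965.0 - 531.57*I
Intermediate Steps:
z = -49/3 (z = (⅓)*(-49) = -49/3 ≈ -16.333)
z*3855 - √(-32391 - 250173) = -49/3*3855 - √(-32391 - 250173) = -62965 - √(-282564) = -62965 - 6*I*√7849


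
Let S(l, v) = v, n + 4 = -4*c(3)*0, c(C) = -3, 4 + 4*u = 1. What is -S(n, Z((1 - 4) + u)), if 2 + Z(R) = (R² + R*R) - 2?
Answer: -193/8 ≈ -24.125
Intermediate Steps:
u = -¾ (u = -1 + (¼)*1 = -1 + ¼ = -¾ ≈ -0.75000)
Z(R) = -4 + 2*R² (Z(R) = -2 + ((R² + R*R) - 2) = -2 + ((R² + R²) - 2) = -2 + (2*R² - 2) = -2 + (-2 + 2*R²) = -4 + 2*R²)
n = -4 (n = -4 - 4*(-3)*0 = -4 + 12*0 = -4 + 0 = -4)
-S(n, Z((1 - 4) + u)) = -(-4 + 2*((1 - 4) - ¾)²) = -(-4 + 2*(-3 - ¾)²) = -(-4 + 2*(-15/4)²) = -(-4 + 2*(225/16)) = -(-4 + 225/8) = -1*193/8 = -193/8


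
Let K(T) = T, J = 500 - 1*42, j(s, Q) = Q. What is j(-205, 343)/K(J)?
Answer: 343/458 ≈ 0.74891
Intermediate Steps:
J = 458 (J = 500 - 42 = 458)
j(-205, 343)/K(J) = 343/458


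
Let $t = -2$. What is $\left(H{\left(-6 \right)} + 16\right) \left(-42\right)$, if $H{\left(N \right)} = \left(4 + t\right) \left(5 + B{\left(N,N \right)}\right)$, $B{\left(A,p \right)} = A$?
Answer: $-588$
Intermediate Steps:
$H{\left(N \right)} = 10 + 2 N$ ($H{\left(N \right)} = \left(4 - 2\right) \left(5 + N\right) = 2 \left(5 + N\right) = 10 + 2 N$)
$\left(H{\left(-6 \right)} + 16\right) \left(-42\right) = \left(\left(10 + 2 \left(-6\right)\right) + 16\right) \left(-42\right) = \left(\left(10 - 12\right) + 16\right) \left(-42\right) = \left(-2 + 16\right) \left(-42\right) = 14 \left(-42\right) = -588$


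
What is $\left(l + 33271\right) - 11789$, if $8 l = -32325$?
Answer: $\frac{139531}{8} \approx 17441.0$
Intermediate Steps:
$l = - \frac{32325}{8}$ ($l = \frac{1}{8} \left(-32325\right) = - \frac{32325}{8} \approx -4040.6$)
$\left(l + 33271\right) - 11789 = \left(- \frac{32325}{8} + 33271\right) - 11789 = \frac{233843}{8} - 11789 = \frac{139531}{8}$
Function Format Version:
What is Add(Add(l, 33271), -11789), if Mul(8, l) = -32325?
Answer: Rational(139531, 8) ≈ 17441.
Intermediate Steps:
l = Rational(-32325, 8) (l = Mul(Rational(1, 8), -32325) = Rational(-32325, 8) ≈ -4040.6)
Add(Add(l, 33271), -11789) = Add(Add(Rational(-32325, 8), 33271), -11789) = Add(Rational(233843, 8), -11789) = Rational(139531, 8)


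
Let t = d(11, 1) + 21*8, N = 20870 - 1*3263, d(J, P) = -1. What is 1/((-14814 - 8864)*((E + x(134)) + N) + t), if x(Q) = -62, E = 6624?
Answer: -1/572273415 ≈ -1.7474e-9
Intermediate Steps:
N = 17607 (N = 20870 - 3263 = 17607)
t = 167 (t = -1 + 21*8 = -1 + 168 = 167)
1/((-14814 - 8864)*((E + x(134)) + N) + t) = 1/((-14814 - 8864)*((6624 - 62) + 17607) + 167) = 1/(-23678*(6562 + 17607) + 167) = 1/(-23678*24169 + 167) = 1/(-572273582 + 167) = 1/(-572273415) = -1/572273415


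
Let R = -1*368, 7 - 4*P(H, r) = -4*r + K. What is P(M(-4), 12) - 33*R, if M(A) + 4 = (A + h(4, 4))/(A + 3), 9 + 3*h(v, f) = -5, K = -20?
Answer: 48651/4 ≈ 12163.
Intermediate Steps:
h(v, f) = -14/3 (h(v, f) = -3 + (⅓)*(-5) = -3 - 5/3 = -14/3)
M(A) = -4 + (-14/3 + A)/(3 + A) (M(A) = -4 + (A - 14/3)/(A + 3) = -4 + (-14/3 + A)/(3 + A))
P(H, r) = 27/4 + r (P(H, r) = 7/4 - (-4*r - 20)/4 = 7/4 - (-20 - 4*r)/4 = 7/4 + (5 + r) = 27/4 + r)
R = -368
P(M(-4), 12) - 33*R = (27/4 + 12) - 33*(-368) = 75/4 + 12144 = 48651/4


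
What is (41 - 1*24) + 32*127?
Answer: 4081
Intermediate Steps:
(41 - 1*24) + 32*127 = (41 - 24) + 4064 = 17 + 4064 = 4081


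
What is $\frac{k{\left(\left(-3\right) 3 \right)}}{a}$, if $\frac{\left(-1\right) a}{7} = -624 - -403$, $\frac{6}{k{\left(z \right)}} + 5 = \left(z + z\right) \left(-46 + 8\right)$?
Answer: $\frac{6}{1050413} \approx 5.712 \cdot 10^{-6}$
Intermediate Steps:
$k{\left(z \right)} = \frac{6}{-5 - 76 z}$ ($k{\left(z \right)} = \frac{6}{-5 + \left(z + z\right) \left(-46 + 8\right)} = \frac{6}{-5 + 2 z \left(-38\right)} = \frac{6}{-5 - 76 z}$)
$a = 1547$ ($a = - 7 \left(-624 - -403\right) = - 7 \left(-624 + 403\right) = \left(-7\right) \left(-221\right) = 1547$)
$\frac{k{\left(\left(-3\right) 3 \right)}}{a} = \frac{\left(-6\right) \frac{1}{5 + 76 \left(\left(-3\right) 3\right)}}{1547} = - \frac{6}{5 + 76 \left(-9\right)} \frac{1}{1547} = - \frac{6}{5 - 684} \cdot \frac{1}{1547} = - \frac{6}{-679} \cdot \frac{1}{1547} = \left(-6\right) \left(- \frac{1}{679}\right) \frac{1}{1547} = \frac{6}{679} \cdot \frac{1}{1547} = \frac{6}{1050413}$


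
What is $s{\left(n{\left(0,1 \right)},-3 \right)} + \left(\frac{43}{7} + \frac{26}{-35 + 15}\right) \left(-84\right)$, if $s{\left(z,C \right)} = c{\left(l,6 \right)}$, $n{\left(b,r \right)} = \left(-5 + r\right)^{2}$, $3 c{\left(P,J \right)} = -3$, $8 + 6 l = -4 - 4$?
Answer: $- \frac{2039}{5} \approx -407.8$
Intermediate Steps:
$l = - \frac{8}{3}$ ($l = - \frac{4}{3} + \frac{-4 - 4}{6} = - \frac{4}{3} + \frac{1}{6} \left(-8\right) = - \frac{4}{3} - \frac{4}{3} = - \frac{8}{3} \approx -2.6667$)
$c{\left(P,J \right)} = -1$ ($c{\left(P,J \right)} = \frac{1}{3} \left(-3\right) = -1$)
$s{\left(z,C \right)} = -1$
$s{\left(n{\left(0,1 \right)},-3 \right)} + \left(\frac{43}{7} + \frac{26}{-35 + 15}\right) \left(-84\right) = -1 + \left(\frac{43}{7} + \frac{26}{-35 + 15}\right) \left(-84\right) = -1 + \left(43 \cdot \frac{1}{7} + \frac{26}{-20}\right) \left(-84\right) = -1 + \left(\frac{43}{7} + 26 \left(- \frac{1}{20}\right)\right) \left(-84\right) = -1 + \left(\frac{43}{7} - \frac{13}{10}\right) \left(-84\right) = -1 + \frac{339}{70} \left(-84\right) = -1 - \frac{2034}{5} = - \frac{2039}{5}$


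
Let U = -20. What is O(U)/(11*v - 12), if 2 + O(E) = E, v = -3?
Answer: 22/45 ≈ 0.48889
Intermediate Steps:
O(E) = -2 + E
O(U)/(11*v - 12) = (-2 - 20)/(11*(-3) - 12) = -22/(-33 - 12) = -22/(-45) = -22*(-1/45) = 22/45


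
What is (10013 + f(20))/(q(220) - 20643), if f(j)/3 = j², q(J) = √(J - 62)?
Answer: -231469959/426133291 - 11213*√158/426133291 ≈ -0.54352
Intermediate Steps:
q(J) = √(-62 + J)
f(j) = 3*j²
(10013 + f(20))/(q(220) - 20643) = (10013 + 3*20²)/(√(-62 + 220) - 20643) = (10013 + 3*400)/(√158 - 20643) = (10013 + 1200)/(-20643 + √158) = 11213/(-20643 + √158)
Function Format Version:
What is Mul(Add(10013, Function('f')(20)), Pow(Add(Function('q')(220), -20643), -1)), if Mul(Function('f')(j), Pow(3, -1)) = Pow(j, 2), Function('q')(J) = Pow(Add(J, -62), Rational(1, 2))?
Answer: Add(Rational(-231469959, 426133291), Mul(Rational(-11213, 426133291), Pow(158, Rational(1, 2)))) ≈ -0.54352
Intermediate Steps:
Function('q')(J) = Pow(Add(-62, J), Rational(1, 2))
Function('f')(j) = Mul(3, Pow(j, 2))
Mul(Add(10013, Function('f')(20)), Pow(Add(Function('q')(220), -20643), -1)) = Mul(Add(10013, Mul(3, Pow(20, 2))), Pow(Add(Pow(Add(-62, 220), Rational(1, 2)), -20643), -1)) = Mul(Add(10013, Mul(3, 400)), Pow(Add(Pow(158, Rational(1, 2)), -20643), -1)) = Mul(Add(10013, 1200), Pow(Add(-20643, Pow(158, Rational(1, 2))), -1)) = Mul(11213, Pow(Add(-20643, Pow(158, Rational(1, 2))), -1))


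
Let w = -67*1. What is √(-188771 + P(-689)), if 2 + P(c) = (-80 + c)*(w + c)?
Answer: √392591 ≈ 626.57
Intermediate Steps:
w = -67
P(c) = -2 + (-80 + c)*(-67 + c)
√(-188771 + P(-689)) = √(-188771 + (5358 + (-689)² - 147*(-689))) = √(-188771 + (5358 + 474721 + 101283)) = √(-188771 + 581362) = √392591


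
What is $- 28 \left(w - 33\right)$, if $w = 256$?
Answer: $-6244$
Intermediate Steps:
$- 28 \left(w - 33\right) = - 28 \left(256 - 33\right) = \left(-28\right) 223 = -6244$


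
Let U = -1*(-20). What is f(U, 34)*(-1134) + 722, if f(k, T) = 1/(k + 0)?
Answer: 6653/10 ≈ 665.30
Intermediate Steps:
U = 20
f(k, T) = 1/k
f(U, 34)*(-1134) + 722 = -1134/20 + 722 = (1/20)*(-1134) + 722 = -567/10 + 722 = 6653/10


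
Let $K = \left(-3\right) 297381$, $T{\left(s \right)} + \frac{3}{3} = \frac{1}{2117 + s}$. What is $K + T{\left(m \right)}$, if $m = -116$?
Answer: $- \frac{1785180143}{2001} \approx -8.9214 \cdot 10^{5}$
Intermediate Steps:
$T{\left(s \right)} = -1 + \frac{1}{2117 + s}$
$K = -892143$
$K + T{\left(m \right)} = -892143 + \frac{-2116 - -116}{2117 - 116} = -892143 + \frac{-2116 + 116}{2001} = -892143 + \frac{1}{2001} \left(-2000\right) = -892143 - \frac{2000}{2001} = - \frac{1785180143}{2001}$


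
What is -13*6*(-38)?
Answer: 2964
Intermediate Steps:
-13*6*(-38) = -78*(-38) = 2964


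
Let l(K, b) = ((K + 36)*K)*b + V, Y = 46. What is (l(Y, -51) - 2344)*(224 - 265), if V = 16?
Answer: 7982700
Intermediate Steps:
l(K, b) = 16 + K*b*(36 + K) (l(K, b) = ((K + 36)*K)*b + 16 = ((36 + K)*K)*b + 16 = (K*(36 + K))*b + 16 = K*b*(36 + K) + 16 = 16 + K*b*(36 + K))
(l(Y, -51) - 2344)*(224 - 265) = ((16 - 51*46² + 36*46*(-51)) - 2344)*(224 - 265) = ((16 - 51*2116 - 84456) - 2344)*(-41) = ((16 - 107916 - 84456) - 2344)*(-41) = (-192356 - 2344)*(-41) = -194700*(-41) = 7982700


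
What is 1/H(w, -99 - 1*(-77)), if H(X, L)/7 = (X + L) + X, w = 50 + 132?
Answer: 1/2394 ≈ 0.00041771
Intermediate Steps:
w = 182
H(X, L) = 7*L + 14*X (H(X, L) = 7*((X + L) + X) = 7*((L + X) + X) = 7*(L + 2*X) = 7*L + 14*X)
1/H(w, -99 - 1*(-77)) = 1/(7*(-99 - 1*(-77)) + 14*182) = 1/(7*(-99 + 77) + 2548) = 1/(7*(-22) + 2548) = 1/(-154 + 2548) = 1/2394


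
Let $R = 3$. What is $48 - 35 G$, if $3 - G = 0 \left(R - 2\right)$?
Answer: $-57$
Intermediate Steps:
$G = 3$ ($G = 3 - 0 \left(3 - 2\right) = 3 - 0 \cdot 1 = 3 - 0 = 3 + 0 = 3$)
$48 - 35 G = 48 - 105 = -57$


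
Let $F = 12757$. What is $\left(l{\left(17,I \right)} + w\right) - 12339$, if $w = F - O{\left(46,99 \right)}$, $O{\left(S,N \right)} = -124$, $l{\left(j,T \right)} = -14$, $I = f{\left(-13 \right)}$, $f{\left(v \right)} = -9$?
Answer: $528$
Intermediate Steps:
$I = -9$
$w = 12881$ ($w = 12757 - -124 = 12757 + 124 = 12881$)
$\left(l{\left(17,I \right)} + w\right) - 12339 = \left(-14 + 12881\right) - 12339 = 12867 - 12339 = 528$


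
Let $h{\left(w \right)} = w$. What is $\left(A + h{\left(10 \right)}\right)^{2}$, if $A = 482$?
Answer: $242064$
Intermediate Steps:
$\left(A + h{\left(10 \right)}\right)^{2} = \left(482 + 10\right)^{2} = 492^{2} = 242064$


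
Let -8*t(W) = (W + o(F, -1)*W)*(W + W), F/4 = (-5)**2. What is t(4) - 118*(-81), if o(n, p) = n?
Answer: 9154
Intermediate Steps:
F = 100 (F = 4*(-5)**2 = 4*25 = 100)
t(W) = -101*W**2/4 (t(W) = -(W + 100*W)*(W + W)/8 = -101*W*2*W/8 = -101*W**2/4)
t(4) - 118*(-81) = -101/4*4**2 - 118*(-81) = -101/4*16 + 9558 = -404 + 9558 = 9154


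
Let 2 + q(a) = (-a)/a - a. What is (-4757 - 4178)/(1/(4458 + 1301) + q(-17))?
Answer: -51456665/80627 ≈ -638.21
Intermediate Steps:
q(a) = -3 - a (q(a) = -2 + ((-a)/a - a) = -2 + (-1 - a) = -3 - a)
(-4757 - 4178)/(1/(4458 + 1301) + q(-17)) = (-4757 - 4178)/(1/(4458 + 1301) + (-3 - 1*(-17))) = -8935/(1/5759 + (-3 + 17)) = -8935/(1/5759 + 14) = -8935/80627/5759 = -8935*5759/80627 = -51456665/80627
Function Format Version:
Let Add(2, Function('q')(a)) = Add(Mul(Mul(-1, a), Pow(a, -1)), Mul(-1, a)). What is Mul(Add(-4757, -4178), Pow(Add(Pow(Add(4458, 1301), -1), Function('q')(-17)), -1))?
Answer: Rational(-51456665, 80627) ≈ -638.21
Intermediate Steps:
Function('q')(a) = Add(-3, Mul(-1, a)) (Function('q')(a) = Add(-2, Add(Mul(Mul(-1, a), Pow(a, -1)), Mul(-1, a))) = Add(-2, Add(-1, Mul(-1, a))) = Add(-3, Mul(-1, a)))
Mul(Add(-4757, -4178), Pow(Add(Pow(Add(4458, 1301), -1), Function('q')(-17)), -1)) = Mul(Add(-4757, -4178), Pow(Add(Pow(Add(4458, 1301), -1), Add(-3, Mul(-1, -17))), -1)) = Mul(-8935, Pow(Add(Pow(5759, -1), Add(-3, 17)), -1)) = Mul(-8935, Pow(Add(Rational(1, 5759), 14), -1)) = Mul(-8935, Pow(Rational(80627, 5759), -1)) = Mul(-8935, Rational(5759, 80627)) = Rational(-51456665, 80627)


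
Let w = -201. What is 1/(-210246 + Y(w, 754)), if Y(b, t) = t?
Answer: -1/209492 ≈ -4.7735e-6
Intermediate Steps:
1/(-210246 + Y(w, 754)) = 1/(-210246 + 754) = 1/(-209492) = -1/209492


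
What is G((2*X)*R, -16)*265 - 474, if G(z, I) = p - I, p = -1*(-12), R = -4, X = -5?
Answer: 6946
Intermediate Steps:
p = 12
G(z, I) = 12 - I
G((2*X)*R, -16)*265 - 474 = (12 - 1*(-16))*265 - 474 = (12 + 16)*265 - 474 = 28*265 - 474 = 7420 - 474 = 6946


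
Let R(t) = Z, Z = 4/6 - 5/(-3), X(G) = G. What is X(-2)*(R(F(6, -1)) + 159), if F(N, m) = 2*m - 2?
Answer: -968/3 ≈ -322.67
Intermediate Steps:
F(N, m) = -2 + 2*m
Z = 7/3 (Z = 4*(⅙) - 5*(-⅓) = ⅔ + 5/3 = 7/3 ≈ 2.3333)
R(t) = 7/3
X(-2)*(R(F(6, -1)) + 159) = -2*(7/3 + 159) = -2*484/3 = -968/3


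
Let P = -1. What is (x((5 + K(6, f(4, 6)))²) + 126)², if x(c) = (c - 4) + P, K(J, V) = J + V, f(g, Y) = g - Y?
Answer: 40804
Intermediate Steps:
x(c) = -5 + c (x(c) = (c - 4) - 1 = (-4 + c) - 1 = -5 + c)
(x((5 + K(6, f(4, 6)))²) + 126)² = ((-5 + (5 + (6 + (4 - 1*6)))²) + 126)² = ((-5 + (5 + (6 + (4 - 6)))²) + 126)² = ((-5 + (5 + (6 - 2))²) + 126)² = ((-5 + (5 + 4)²) + 126)² = ((-5 + 9²) + 126)² = ((-5 + 81) + 126)² = (76 + 126)² = 202² = 40804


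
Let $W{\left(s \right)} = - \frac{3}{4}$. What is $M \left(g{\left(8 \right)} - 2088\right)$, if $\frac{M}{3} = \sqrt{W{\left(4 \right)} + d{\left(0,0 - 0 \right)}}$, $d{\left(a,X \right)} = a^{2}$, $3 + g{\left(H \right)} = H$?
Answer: $- \frac{6249 i \sqrt{3}}{2} \approx - 5411.8 i$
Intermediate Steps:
$g{\left(H \right)} = -3 + H$
$W{\left(s \right)} = - \frac{3}{4}$ ($W{\left(s \right)} = \left(-3\right) \frac{1}{4} = - \frac{3}{4}$)
$M = \frac{3 i \sqrt{3}}{2}$ ($M = 3 \sqrt{- \frac{3}{4} + 0^{2}} = 3 \sqrt{- \frac{3}{4} + 0} = 3 \sqrt{- \frac{3}{4}} = 3 \frac{i \sqrt{3}}{2} = \frac{3 i \sqrt{3}}{2} \approx 2.5981 i$)
$M \left(g{\left(8 \right)} - 2088\right) = \frac{3 i \sqrt{3}}{2} \left(\left(-3 + 8\right) - 2088\right) = \frac{3 i \sqrt{3}}{2} \left(5 - 2088\right) = \frac{3 i \sqrt{3}}{2} \left(-2083\right) = - \frac{6249 i \sqrt{3}}{2}$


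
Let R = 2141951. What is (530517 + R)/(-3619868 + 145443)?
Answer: -2672468/3474425 ≈ -0.76918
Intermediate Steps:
(530517 + R)/(-3619868 + 145443) = (530517 + 2141951)/(-3619868 + 145443) = 2672468/(-3474425) = 2672468*(-1/3474425) = -2672468/3474425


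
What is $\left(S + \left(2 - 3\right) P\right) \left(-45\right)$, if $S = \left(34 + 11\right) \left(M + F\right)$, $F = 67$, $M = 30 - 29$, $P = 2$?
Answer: $-137610$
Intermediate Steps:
$M = 1$
$S = 3060$ ($S = \left(34 + 11\right) \left(1 + 67\right) = 45 \cdot 68 = 3060$)
$\left(S + \left(2 - 3\right) P\right) \left(-45\right) = \left(3060 + \left(2 - 3\right) 2\right) \left(-45\right) = \left(3060 - 2\right) \left(-45\right) = 3058 \left(-45\right) = -137610$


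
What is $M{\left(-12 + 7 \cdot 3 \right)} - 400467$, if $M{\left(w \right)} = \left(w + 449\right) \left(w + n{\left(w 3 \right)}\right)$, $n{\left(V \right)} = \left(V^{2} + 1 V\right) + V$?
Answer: $-37731$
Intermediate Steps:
$n{\left(V \right)} = V^{2} + 2 V$ ($n{\left(V \right)} = \left(V^{2} + V\right) + V = \left(V + V^{2}\right) + V = V^{2} + 2 V$)
$M{\left(w \right)} = \left(449 + w\right) \left(w + 3 w \left(2 + 3 w\right)\right)$ ($M{\left(w \right)} = \left(w + 449\right) \left(w + w 3 \left(2 + w 3\right)\right) = \left(449 + w\right) \left(w + 3 w \left(2 + 3 w\right)\right)$)
$M{\left(-12 + 7 \cdot 3 \right)} - 400467 = \left(-12 + 7 \cdot 3\right) \left(3143 + 9 \left(-12 + 7 \cdot 3\right)^{2} + 4048 \left(-12 + 7 \cdot 3\right)\right) - 400467 = \left(-12 + 21\right) \left(3143 + 9 \left(-12 + 21\right)^{2} + 4048 \left(-12 + 21\right)\right) - 400467 = 9 \left(3143 + 9 \cdot 9^{2} + 4048 \cdot 9\right) - 400467 = 9 \left(3143 + 9 \cdot 81 + 36432\right) - 400467 = 9 \left(3143 + 729 + 36432\right) - 400467 = 9 \cdot 40304 - 400467 = 362736 - 400467 = -37731$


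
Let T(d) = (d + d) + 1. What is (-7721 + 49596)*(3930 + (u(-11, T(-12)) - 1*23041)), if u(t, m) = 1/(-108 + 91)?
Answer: -13604685000/17 ≈ -8.0028e+8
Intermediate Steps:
T(d) = 1 + 2*d (T(d) = 2*d + 1 = 1 + 2*d)
u(t, m) = -1/17 (u(t, m) = 1/(-17) = -1/17)
(-7721 + 49596)*(3930 + (u(-11, T(-12)) - 1*23041)) = (-7721 + 49596)*(3930 + (-1/17 - 1*23041)) = 41875*(3930 + (-1/17 - 23041)) = 41875*(3930 - 391698/17) = 41875*(-324888/17) = -13604685000/17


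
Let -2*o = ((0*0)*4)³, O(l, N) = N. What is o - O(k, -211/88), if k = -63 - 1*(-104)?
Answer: 211/88 ≈ 2.3977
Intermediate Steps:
k = 41 (k = -63 + 104 = 41)
o = 0 (o = -((0*0)*4)³/2 = -(0*4)³/2 = -½*0³ = -½*0 = 0)
o - O(k, -211/88) = 0 - (-211)/88 = 0 - 1*(-211/88) = 0 + 211/88 = 211/88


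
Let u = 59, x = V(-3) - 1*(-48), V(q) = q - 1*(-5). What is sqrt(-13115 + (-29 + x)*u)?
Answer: 2*I*sqrt(2969) ≈ 108.98*I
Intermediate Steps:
V(q) = 5 + q (V(q) = q + 5 = 5 + q)
x = 50 (x = (5 - 3) - 1*(-48) = 2 + 48 = 50)
sqrt(-13115 + (-29 + x)*u) = sqrt(-13115 + (-29 + 50)*59) = sqrt(-13115 + 21*59) = sqrt(-13115 + 1239) = sqrt(-11876) = 2*I*sqrt(2969)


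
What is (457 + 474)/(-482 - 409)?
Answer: -931/891 ≈ -1.0449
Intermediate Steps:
(457 + 474)/(-482 - 409) = 931/(-891) = 931*(-1/891) = -931/891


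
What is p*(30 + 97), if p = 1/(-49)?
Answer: -127/49 ≈ -2.5918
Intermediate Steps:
p = -1/49 ≈ -0.020408
p*(30 + 97) = -(30 + 97)/49 = -1/49*127 = -127/49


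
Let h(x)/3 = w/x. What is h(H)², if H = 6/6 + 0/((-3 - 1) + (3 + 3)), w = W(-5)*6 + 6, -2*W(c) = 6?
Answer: 1296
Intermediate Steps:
W(c) = -3 (W(c) = -½*6 = -3)
w = -12 (w = -3*6 + 6 = -18 + 6 = -12)
H = 1 (H = 6*(⅙) + 0/(-4 + 6) = 1 + 0/2 = 1 + 0*(½) = 1 + 0 = 1)
h(x) = -36/x (h(x) = 3*(-12/x) = -36/x)
h(H)² = (-36/1)² = (-36*1)² = (-36)² = 1296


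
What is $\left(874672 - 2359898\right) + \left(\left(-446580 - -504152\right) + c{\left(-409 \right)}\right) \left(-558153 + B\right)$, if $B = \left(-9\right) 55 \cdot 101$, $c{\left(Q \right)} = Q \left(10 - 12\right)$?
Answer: $-35511246946$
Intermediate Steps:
$c{\left(Q \right)} = - 2 Q$ ($c{\left(Q \right)} = Q \left(-2\right) = - 2 Q$)
$B = -49995$ ($B = \left(-495\right) 101 = -49995$)
$\left(874672 - 2359898\right) + \left(\left(-446580 - -504152\right) + c{\left(-409 \right)}\right) \left(-558153 + B\right) = \left(874672 - 2359898\right) + \left(\left(-446580 - -504152\right) - -818\right) \left(-558153 - 49995\right) = -1485226 + \left(\left(-446580 + 504152\right) + 818\right) \left(-608148\right) = -1485226 + \left(57572 + 818\right) \left(-608148\right) = -1485226 + 58390 \left(-608148\right) = -1485226 - 35509761720 = -35511246946$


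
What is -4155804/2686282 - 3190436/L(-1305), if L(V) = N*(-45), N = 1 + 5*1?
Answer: 2142322182968/181324035 ≈ 11815.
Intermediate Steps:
N = 6 (N = 1 + 5 = 6)
L(V) = -270 (L(V) = 6*(-45) = -270)
-4155804/2686282 - 3190436/L(-1305) = -4155804/2686282 - 3190436/(-270) = -4155804*1/2686282 - 3190436*(-1/270) = -2077902/1343141 + 1595218/135 = 2142322182968/181324035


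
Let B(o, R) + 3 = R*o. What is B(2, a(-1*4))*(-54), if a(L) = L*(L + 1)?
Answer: -1134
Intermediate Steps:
a(L) = L*(1 + L)
B(o, R) = -3 + R*o
B(2, a(-1*4))*(-54) = (-3 + ((-1*4)*(1 - 1*4))*2)*(-54) = (-3 - 4*(1 - 4)*2)*(-54) = (-3 - 4*(-3)*2)*(-54) = (-3 + 12*2)*(-54) = (-3 + 24)*(-54) = 21*(-54) = -1134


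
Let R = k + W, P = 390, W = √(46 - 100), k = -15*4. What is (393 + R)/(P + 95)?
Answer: 333/485 + 3*I*√6/485 ≈ 0.6866 + 0.015151*I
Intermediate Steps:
k = -60
W = 3*I*√6 (W = √(-54) = 3*I*√6 ≈ 7.3485*I)
R = -60 + 3*I*√6 ≈ -60.0 + 7.3485*I
(393 + R)/(P + 95) = (393 + (-60 + 3*I*√6))/(390 + 95) = (333 + 3*I*√6)/485 = (333 + 3*I*√6)*(1/485) = 333/485 + 3*I*√6/485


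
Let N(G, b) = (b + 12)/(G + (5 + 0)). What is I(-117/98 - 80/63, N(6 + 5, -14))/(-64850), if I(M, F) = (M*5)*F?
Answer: -2173/91516320 ≈ -2.3744e-5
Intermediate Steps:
N(G, b) = (12 + b)/(5 + G) (N(G, b) = (12 + b)/(G + 5) = (12 + b)/(5 + G))
I(M, F) = 5*F*M (I(M, F) = (5*M)*F = 5*F*M)
I(-117/98 - 80/63, N(6 + 5, -14))/(-64850) = (5*((12 - 14)/(5 + (6 + 5)))*(-117/98 - 80/63))/(-64850) = (5*(-2/(5 + 11))*(-117*1/98 - 80*1/63))*(-1/64850) = (5*(-2/16)*(-117/98 - 80/63))*(-1/64850) = (5*((1/16)*(-2))*(-2173/882))*(-1/64850) = (5*(-1/8)*(-2173/882))*(-1/64850) = (10865/7056)*(-1/64850) = -2173/91516320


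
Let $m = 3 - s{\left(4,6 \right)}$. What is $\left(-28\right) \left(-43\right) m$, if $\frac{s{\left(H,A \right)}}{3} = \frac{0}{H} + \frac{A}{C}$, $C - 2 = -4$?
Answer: $14448$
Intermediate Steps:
$C = -2$ ($C = 2 - 4 = -2$)
$s{\left(H,A \right)} = - \frac{3 A}{2}$ ($s{\left(H,A \right)} = 3 \left(\frac{0}{H} + \frac{A}{-2}\right) = 3 \left(0 + A \left(- \frac{1}{2}\right)\right) = 3 \left(0 - \frac{A}{2}\right) = 3 \left(- \frac{A}{2}\right) = - \frac{3 A}{2}$)
$m = 12$ ($m = 3 - \left(- \frac{3}{2}\right) 6 = 3 - -9 = 3 + 9 = 12$)
$\left(-28\right) \left(-43\right) m = \left(-28\right) \left(-43\right) 12 = 1204 \cdot 12 = 14448$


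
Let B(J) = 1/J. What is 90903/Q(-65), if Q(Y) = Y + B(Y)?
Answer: -5908695/4226 ≈ -1398.2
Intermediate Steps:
Q(Y) = Y + 1/Y
90903/Q(-65) = 90903/(-65 + 1/(-65)) = 90903/(-65 - 1/65) = 90903/(-4226/65) = 90903*(-65/4226) = -5908695/4226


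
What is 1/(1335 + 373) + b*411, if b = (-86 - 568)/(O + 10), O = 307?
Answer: -459099835/541436 ≈ -847.93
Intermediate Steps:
b = -654/317 (b = (-86 - 568)/(307 + 10) = -654/317 ≈ -2.0631)
1/(1335 + 373) + b*411 = 1/(1335 + 373) - 654/317*411 = 1/1708 - 268794/317 = -459099835/541436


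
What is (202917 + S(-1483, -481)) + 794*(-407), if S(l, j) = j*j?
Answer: 111120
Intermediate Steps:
S(l, j) = j²
(202917 + S(-1483, -481)) + 794*(-407) = (202917 + (-481)²) + 794*(-407) = (202917 + 231361) - 323158 = 434278 - 323158 = 111120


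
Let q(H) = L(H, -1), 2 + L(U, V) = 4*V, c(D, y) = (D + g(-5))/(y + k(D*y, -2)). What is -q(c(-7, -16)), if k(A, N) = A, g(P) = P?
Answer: 6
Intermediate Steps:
c(D, y) = (-5 + D)/(y + D*y) (c(D, y) = (D - 5)/(y + D*y) = (-5 + D)/(y + D*y))
L(U, V) = -2 + 4*V
q(H) = -6 (q(H) = -2 + 4*(-1) = -2 - 4 = -6)
-q(c(-7, -16)) = -1*(-6) = 6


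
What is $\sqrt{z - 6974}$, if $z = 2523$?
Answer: $i \sqrt{4451} \approx 66.716 i$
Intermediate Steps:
$\sqrt{z - 6974} = \sqrt{2523 - 6974} = \sqrt{-4451} = i \sqrt{4451}$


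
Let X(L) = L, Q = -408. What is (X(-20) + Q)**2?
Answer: 183184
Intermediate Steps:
(X(-20) + Q)**2 = (-20 - 408)**2 = (-428)**2 = 183184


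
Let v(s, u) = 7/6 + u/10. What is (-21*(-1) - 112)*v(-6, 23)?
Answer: -4732/15 ≈ -315.47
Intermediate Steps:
v(s, u) = 7/6 + u/10 (v(s, u) = 7*(⅙) + u*(⅒) = 7/6 + u/10)
(-21*(-1) - 112)*v(-6, 23) = (-21*(-1) - 112)*(7/6 + (⅒)*23) = (21 - 112)*(7/6 + 23/10) = -91*52/15 = -4732/15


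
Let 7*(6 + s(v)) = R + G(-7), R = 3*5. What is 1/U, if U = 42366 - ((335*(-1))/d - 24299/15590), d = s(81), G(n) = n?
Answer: 132515/5605197394 ≈ 2.3641e-5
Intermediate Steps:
R = 15
s(v) = -34/7 (s(v) = -6 + (15 - 7)/7 = -6 + (⅐)*8 = -6 + 8/7 = -34/7)
d = -34/7 ≈ -4.8571
U = 5605197394/132515 (U = 42366 - ((335*(-1))/(-34/7) - 24299/15590) = 42366 - (-335*(-7/34) - 24299*1/15590) = 42366 - (2345/34 - 24299/15590) = 42366 - 1*8933096/132515 = 42366 - 8933096/132515 = 5605197394/132515 ≈ 42299.)
1/U = 1/(5605197394/132515) = 132515/5605197394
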